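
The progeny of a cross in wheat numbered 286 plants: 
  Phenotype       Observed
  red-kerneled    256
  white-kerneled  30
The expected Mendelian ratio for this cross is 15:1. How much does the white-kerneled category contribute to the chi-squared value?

8.225

The 15:1 ratio has 16 parts, so with N = 286 the expected counts are:
  red-kerneled: 286 × 15/16 = 268.125
  white-kerneled: 286 × 1/16 = 17.875
Contribution of white-kerneled: (30 − 17.875)² / 17.875 = 8.2247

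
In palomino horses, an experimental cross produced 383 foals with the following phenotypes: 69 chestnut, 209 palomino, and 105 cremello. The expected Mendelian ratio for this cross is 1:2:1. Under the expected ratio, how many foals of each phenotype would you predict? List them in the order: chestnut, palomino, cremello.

The 1:2:1 ratio has 4 parts, so with N = 383 the expected counts are:
  chestnut: 383 × 1/4 = 95.75
  palomino: 383 × 2/4 = 191.5
  cremello: 383 × 1/4 = 95.75

95.75, 191.5, 95.75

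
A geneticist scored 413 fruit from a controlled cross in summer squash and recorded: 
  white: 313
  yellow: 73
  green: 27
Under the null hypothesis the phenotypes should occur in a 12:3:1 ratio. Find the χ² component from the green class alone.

0.055

Total ratio parts = 16. Expected numbers out of 413:
  white: 413 × 12/16 = 309.75
  yellow: 413 × 3/16 = 77.4375
  green: 413 × 1/16 = 25.8125
Contribution of green: (27 − 25.8125)² / 25.8125 = 0.0546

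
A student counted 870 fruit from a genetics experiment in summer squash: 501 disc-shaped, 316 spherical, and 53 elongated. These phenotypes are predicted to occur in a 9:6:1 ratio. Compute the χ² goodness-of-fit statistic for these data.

0.633

Under the 9:6:1 hypothesis (Σ ratio = 16, N = 870):
  disc-shaped: 870 × 9/16 = 489.375
  spherical: 870 × 6/16 = 326.25
  elongated: 870 × 1/16 = 54.375
χ² = Σ (O − E)² / E
  disc-shaped: (501 − 489.375)² / 489.375 = 0.2761
  spherical: (316 − 326.25)² / 326.25 = 0.3220
  elongated: (53 − 54.375)² / 54.375 = 0.0348
χ² = 0.2761 + 0.3220 + 0.0348 = 0.6329 ≈ 0.633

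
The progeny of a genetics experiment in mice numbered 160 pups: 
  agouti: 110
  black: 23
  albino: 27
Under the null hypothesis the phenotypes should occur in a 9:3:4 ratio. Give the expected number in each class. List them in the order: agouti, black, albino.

90, 30, 40

The 9:3:4 ratio has 16 parts, so with N = 160 the expected counts are:
  agouti: 160 × 9/16 = 90
  black: 160 × 3/16 = 30
  albino: 160 × 4/16 = 40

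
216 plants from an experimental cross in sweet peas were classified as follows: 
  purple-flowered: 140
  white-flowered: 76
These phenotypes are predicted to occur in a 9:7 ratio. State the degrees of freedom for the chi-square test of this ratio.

A goodness-of-fit test with 2 phenotype classes has df = 2 − 1 = 1.

1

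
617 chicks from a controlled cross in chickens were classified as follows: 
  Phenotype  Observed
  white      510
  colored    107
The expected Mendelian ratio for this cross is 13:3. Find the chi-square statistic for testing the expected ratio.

0.803

The 13:3 ratio has 16 parts, so with N = 617 the expected counts are:
  white: 617 × 13/16 = 501.3125
  colored: 617 × 3/16 = 115.6875
χ² = Σ (O − E)² / E
  white: (510 − 501.3125)² / 501.3125 = 0.1506
  colored: (107 − 115.6875)² / 115.6875 = 0.6524
χ² = 0.1506 + 0.6524 = 0.803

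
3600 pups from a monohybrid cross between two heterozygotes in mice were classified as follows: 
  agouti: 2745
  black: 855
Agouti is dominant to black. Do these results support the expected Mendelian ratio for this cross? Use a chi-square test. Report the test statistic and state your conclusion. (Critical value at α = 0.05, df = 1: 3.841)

3.000; consistent

For a monohybrid cross between heterozygotes with complete dominance, the expected phenotypic ratio is 3:1.
Under the 3:1 hypothesis (Σ ratio = 4, N = 3600):
  agouti: 3600 × 3/4 = 2700
  black: 3600 × 1/4 = 900
χ² = Σ (O − E)² / E
  agouti: (2745 − 2700)² / 2700 = 0.7500
  black: (855 − 900)² / 900 = 2.2500
χ² = 0.7500 + 2.2500 = 3.000
Degrees of freedom = 2 − 1 = 1; critical value at α = 0.05 is 3.841.
Since 3.000 < 3.841, we fail to reject the null hypothesis — the data are consistent with the 3:1 ratio.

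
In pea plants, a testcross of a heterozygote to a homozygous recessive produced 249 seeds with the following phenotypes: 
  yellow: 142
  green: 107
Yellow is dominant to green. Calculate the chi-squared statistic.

A testcross of a heterozygote (Aa × aa) gives a 1:1 phenotypic ratio.
The 1:1 ratio has 2 parts, so with N = 249 the expected counts are:
  yellow: 249 × 1/2 = 124.5
  green: 249 × 1/2 = 124.5
χ² = Σ (O − E)² / E
  yellow: (142 − 124.5)² / 124.5 = 2.4598
  green: (107 − 124.5)² / 124.5 = 2.4598
χ² = 2.4598 + 2.4598 = 4.9196 ≈ 4.920

4.920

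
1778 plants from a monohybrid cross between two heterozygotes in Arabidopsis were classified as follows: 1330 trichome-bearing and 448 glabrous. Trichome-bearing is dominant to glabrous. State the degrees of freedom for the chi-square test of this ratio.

For a monohybrid cross between heterozygotes with complete dominance, the expected phenotypic ratio is 3:1.
A goodness-of-fit test with 2 phenotype classes has df = 2 − 1 = 1.

1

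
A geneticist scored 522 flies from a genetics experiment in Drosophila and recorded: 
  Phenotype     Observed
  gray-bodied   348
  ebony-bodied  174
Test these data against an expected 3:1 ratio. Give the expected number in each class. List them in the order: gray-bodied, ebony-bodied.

391.5, 130.5

Expected counts for N = 522 under a 3:1 ratio (total parts = 4):
  gray-bodied: 522 × 3/4 = 391.5
  ebony-bodied: 522 × 1/4 = 130.5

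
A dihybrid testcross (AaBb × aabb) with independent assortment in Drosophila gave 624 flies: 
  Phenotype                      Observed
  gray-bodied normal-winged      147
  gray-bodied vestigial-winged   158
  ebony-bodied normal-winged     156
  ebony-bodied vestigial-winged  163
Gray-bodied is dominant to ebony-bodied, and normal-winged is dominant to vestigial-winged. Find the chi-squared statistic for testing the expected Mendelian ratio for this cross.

A dihybrid testcross with independent assortment gives a 1:1:1:1 ratio.
Total ratio parts = 4. Expected numbers out of 624:
  gray-bodied normal-winged: 624 × 1/4 = 156
  gray-bodied vestigial-winged: 624 × 1/4 = 156
  ebony-bodied normal-winged: 624 × 1/4 = 156
  ebony-bodied vestigial-winged: 624 × 1/4 = 156
χ² = Σ (O − E)² / E
  gray-bodied normal-winged: (147 − 156)² / 156 = 0.5192
  gray-bodied vestigial-winged: (158 − 156)² / 156 = 0.0256
  ebony-bodied normal-winged: (156 − 156)² / 156 = 0.0000
  ebony-bodied vestigial-winged: (163 − 156)² / 156 = 0.3141
χ² = 0.5192 + 0.0256 + 0.0000 + 0.3141 = 0.8589 ≈ 0.859

0.859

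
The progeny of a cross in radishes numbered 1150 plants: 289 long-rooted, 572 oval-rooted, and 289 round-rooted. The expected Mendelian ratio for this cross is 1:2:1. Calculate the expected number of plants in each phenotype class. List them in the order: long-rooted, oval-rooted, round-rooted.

287.5, 575, 287.5

Total ratio parts = 4. Expected numbers out of 1150:
  long-rooted: 1150 × 1/4 = 287.5
  oval-rooted: 1150 × 2/4 = 575
  round-rooted: 1150 × 1/4 = 287.5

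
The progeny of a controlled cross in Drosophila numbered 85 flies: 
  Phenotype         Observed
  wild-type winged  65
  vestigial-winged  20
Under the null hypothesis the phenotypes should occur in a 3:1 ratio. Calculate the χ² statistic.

Total ratio parts = 4. Expected numbers out of 85:
  wild-type winged: 85 × 3/4 = 63.75
  vestigial-winged: 85 × 1/4 = 21.25
χ² = Σ (O − E)² / E
  wild-type winged: (65 − 63.75)² / 63.75 = 0.0245
  vestigial-winged: (20 − 21.25)² / 21.25 = 0.0735
χ² = 0.0245 + 0.0735 = 0.098

0.098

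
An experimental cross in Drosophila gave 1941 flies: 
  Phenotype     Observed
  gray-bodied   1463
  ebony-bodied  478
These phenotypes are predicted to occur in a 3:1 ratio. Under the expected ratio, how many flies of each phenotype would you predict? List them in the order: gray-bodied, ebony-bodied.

The 3:1 ratio has 4 parts, so with N = 1941 the expected counts are:
  gray-bodied: 1941 × 3/4 = 1455.75
  ebony-bodied: 1941 × 1/4 = 485.25

1455.75, 485.25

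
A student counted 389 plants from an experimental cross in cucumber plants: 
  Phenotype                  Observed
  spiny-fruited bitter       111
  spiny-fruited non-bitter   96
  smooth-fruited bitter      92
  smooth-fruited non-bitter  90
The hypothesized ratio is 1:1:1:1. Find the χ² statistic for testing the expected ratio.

Total ratio parts = 4. Expected numbers out of 389:
  spiny-fruited bitter: 389 × 1/4 = 97.25
  spiny-fruited non-bitter: 389 × 1/4 = 97.25
  smooth-fruited bitter: 389 × 1/4 = 97.25
  smooth-fruited non-bitter: 389 × 1/4 = 97.25
χ² = Σ (O − E)² / E
  spiny-fruited bitter: (111 − 97.25)² / 97.25 = 1.9441
  spiny-fruited non-bitter: (96 − 97.25)² / 97.25 = 0.0161
  smooth-fruited bitter: (92 − 97.25)² / 97.25 = 0.2834
  smooth-fruited non-bitter: (90 − 97.25)² / 97.25 = 0.5405
χ² = 1.9441 + 0.0161 + 0.2834 + 0.5405 = 2.7841 ≈ 2.784

2.784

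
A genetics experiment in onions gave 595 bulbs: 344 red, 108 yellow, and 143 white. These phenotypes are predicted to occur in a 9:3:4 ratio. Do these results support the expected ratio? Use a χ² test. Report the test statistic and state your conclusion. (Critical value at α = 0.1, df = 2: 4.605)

0.595; consistent

Under the 9:3:4 hypothesis (Σ ratio = 16, N = 595):
  red: 595 × 9/16 = 334.6875
  yellow: 595 × 3/16 = 111.5625
  white: 595 × 4/16 = 148.75
χ² = Σ (O − E)² / E
  red: (344 − 334.6875)² / 334.6875 = 0.2591
  yellow: (108 − 111.5625)² / 111.5625 = 0.1138
  white: (143 − 148.75)² / 148.75 = 0.2223
χ² = 0.2591 + 0.1138 + 0.2223 = 0.5952 ≈ 0.595
Degrees of freedom = 3 − 1 = 2; critical value at α = 0.1 is 4.605.
Since 0.595 < 4.605, we fail to reject the null hypothesis — the data are consistent with the 9:3:4 ratio.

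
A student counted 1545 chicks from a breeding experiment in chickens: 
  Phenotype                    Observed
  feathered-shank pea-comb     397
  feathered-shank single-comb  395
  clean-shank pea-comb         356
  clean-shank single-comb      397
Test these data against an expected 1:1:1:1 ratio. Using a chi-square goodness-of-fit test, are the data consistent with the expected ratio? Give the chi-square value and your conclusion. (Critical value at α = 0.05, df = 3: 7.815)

3.166; consistent

Expected counts for N = 1545 under a 1:1:1:1 ratio (total parts = 4):
  feathered-shank pea-comb: 1545 × 1/4 = 386.25
  feathered-shank single-comb: 1545 × 1/4 = 386.25
  clean-shank pea-comb: 1545 × 1/4 = 386.25
  clean-shank single-comb: 1545 × 1/4 = 386.25
χ² = Σ (O − E)² / E
  feathered-shank pea-comb: (397 − 386.25)² / 386.25 = 0.2992
  feathered-shank single-comb: (395 − 386.25)² / 386.25 = 0.1982
  clean-shank pea-comb: (356 − 386.25)² / 386.25 = 2.3691
  clean-shank single-comb: (397 − 386.25)² / 386.25 = 0.2992
χ² = 0.2992 + 0.1982 + 2.3691 + 0.2992 = 3.1657 ≈ 3.166
Degrees of freedom = 4 − 1 = 3; critical value at α = 0.05 is 7.815.
Since 3.166 < 7.815, we fail to reject the null hypothesis — the data are consistent with the 1:1:1:1 ratio.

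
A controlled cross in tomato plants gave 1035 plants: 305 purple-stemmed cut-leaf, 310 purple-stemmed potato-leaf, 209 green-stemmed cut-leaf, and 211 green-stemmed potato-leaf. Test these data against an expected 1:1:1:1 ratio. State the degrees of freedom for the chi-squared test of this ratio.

3

A goodness-of-fit test with 4 phenotype classes has df = 4 − 1 = 3.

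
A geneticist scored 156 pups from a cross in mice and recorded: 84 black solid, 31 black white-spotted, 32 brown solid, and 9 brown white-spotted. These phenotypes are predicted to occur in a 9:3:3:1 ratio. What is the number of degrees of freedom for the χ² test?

A goodness-of-fit test with 4 phenotype classes has df = 4 − 1 = 3.

3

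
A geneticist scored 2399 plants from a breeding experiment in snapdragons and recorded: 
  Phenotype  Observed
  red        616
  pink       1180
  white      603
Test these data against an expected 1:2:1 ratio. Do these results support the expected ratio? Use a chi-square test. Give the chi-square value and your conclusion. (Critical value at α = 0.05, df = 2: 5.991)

Total ratio parts = 4. Expected numbers out of 2399:
  red: 2399 × 1/4 = 599.75
  pink: 2399 × 2/4 = 1199.5
  white: 2399 × 1/4 = 599.75
χ² = Σ (O − E)² / E
  red: (616 − 599.75)² / 599.75 = 0.4403
  pink: (1180 − 1199.5)² / 1199.5 = 0.3170
  white: (603 − 599.75)² / 599.75 = 0.0176
χ² = 0.4403 + 0.3170 + 0.0176 = 0.7749 ≈ 0.775
Degrees of freedom = 3 − 1 = 2; critical value at α = 0.05 is 5.991.
Since 0.775 < 5.991, we fail to reject the null hypothesis — the data are consistent with the 1:2:1 ratio.

0.775; consistent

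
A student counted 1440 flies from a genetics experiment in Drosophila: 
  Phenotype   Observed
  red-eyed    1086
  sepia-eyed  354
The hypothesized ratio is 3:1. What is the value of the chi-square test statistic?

0.133

The 3:1 ratio has 4 parts, so with N = 1440 the expected counts are:
  red-eyed: 1440 × 3/4 = 1080
  sepia-eyed: 1440 × 1/4 = 360
χ² = Σ (O − E)² / E
  red-eyed: (1086 − 1080)² / 1080 = 0.0333
  sepia-eyed: (354 − 360)² / 360 = 0.1000
χ² = 0.0333 + 0.1000 = 0.1333 ≈ 0.133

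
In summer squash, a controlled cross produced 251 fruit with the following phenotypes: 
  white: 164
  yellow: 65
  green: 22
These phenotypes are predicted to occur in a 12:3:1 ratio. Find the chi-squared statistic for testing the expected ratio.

Expected counts for N = 251 under a 12:3:1 ratio (total parts = 16):
  white: 251 × 12/16 = 188.25
  yellow: 251 × 3/16 = 47.0625
  green: 251 × 1/16 = 15.6875
χ² = Σ (O − E)² / E
  white: (164 − 188.25)² / 188.25 = 3.1238
  yellow: (65 − 47.0625)² / 47.0625 = 6.8367
  green: (22 − 15.6875)² / 15.6875 = 2.5401
χ² = 3.1238 + 6.8367 + 2.5401 = 12.5006 ≈ 12.501

12.501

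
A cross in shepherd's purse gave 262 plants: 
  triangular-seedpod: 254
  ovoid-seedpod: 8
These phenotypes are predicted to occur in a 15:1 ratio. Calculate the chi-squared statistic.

4.569

Expected counts for N = 262 under a 15:1 ratio (total parts = 16):
  triangular-seedpod: 262 × 15/16 = 245.625
  ovoid-seedpod: 262 × 1/16 = 16.375
χ² = Σ (O − E)² / E
  triangular-seedpod: (254 − 245.625)² / 245.625 = 0.2856
  ovoid-seedpod: (8 − 16.375)² / 16.375 = 4.2834
χ² = 0.2856 + 4.2834 = 4.569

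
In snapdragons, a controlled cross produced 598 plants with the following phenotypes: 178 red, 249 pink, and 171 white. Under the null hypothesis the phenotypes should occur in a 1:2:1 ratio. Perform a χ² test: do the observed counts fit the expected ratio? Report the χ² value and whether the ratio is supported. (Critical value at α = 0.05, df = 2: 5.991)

16.886; not consistent

Total ratio parts = 4. Expected numbers out of 598:
  red: 598 × 1/4 = 149.5
  pink: 598 × 2/4 = 299
  white: 598 × 1/4 = 149.5
χ² = Σ (O − E)² / E
  red: (178 − 149.5)² / 149.5 = 5.4331
  pink: (249 − 299)² / 299 = 8.3612
  white: (171 − 149.5)² / 149.5 = 3.0920
χ² = 5.4331 + 8.3612 + 3.0920 = 16.8863 ≈ 16.886
Degrees of freedom = 3 − 1 = 2; critical value at α = 0.05 is 5.991.
Since 16.886 > 5.991, we reject the null hypothesis — the data do not fit the 1:2:1 ratio.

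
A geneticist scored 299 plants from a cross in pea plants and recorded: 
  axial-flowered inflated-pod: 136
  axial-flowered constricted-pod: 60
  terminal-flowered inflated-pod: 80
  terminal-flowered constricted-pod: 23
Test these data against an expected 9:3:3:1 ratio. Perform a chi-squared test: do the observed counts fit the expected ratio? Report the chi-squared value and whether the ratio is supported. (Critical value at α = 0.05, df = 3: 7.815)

Expected counts for N = 299 under a 9:3:3:1 ratio (total parts = 16):
  axial-flowered inflated-pod: 299 × 9/16 = 168.1875
  axial-flowered constricted-pod: 299 × 3/16 = 56.0625
  terminal-flowered inflated-pod: 299 × 3/16 = 56.0625
  terminal-flowered constricted-pod: 299 × 1/16 = 18.6875
χ² = Σ (O − E)² / E
  axial-flowered inflated-pod: (136 − 168.1875)² / 168.1875 = 6.1600
  axial-flowered constricted-pod: (60 − 56.0625)² / 56.0625 = 0.2765
  terminal-flowered inflated-pod: (80 − 56.0625)² / 56.0625 = 10.2208
  terminal-flowered constricted-pod: (23 − 18.6875)² / 18.6875 = 0.9952
χ² = 6.1600 + 0.2765 + 10.2208 + 0.9952 = 17.6525 ≈ 17.653
Degrees of freedom = 4 − 1 = 3; critical value at α = 0.05 is 7.815.
Since 17.653 > 7.815, we reject the null hypothesis — the data do not fit the 9:3:3:1 ratio.

17.653; not consistent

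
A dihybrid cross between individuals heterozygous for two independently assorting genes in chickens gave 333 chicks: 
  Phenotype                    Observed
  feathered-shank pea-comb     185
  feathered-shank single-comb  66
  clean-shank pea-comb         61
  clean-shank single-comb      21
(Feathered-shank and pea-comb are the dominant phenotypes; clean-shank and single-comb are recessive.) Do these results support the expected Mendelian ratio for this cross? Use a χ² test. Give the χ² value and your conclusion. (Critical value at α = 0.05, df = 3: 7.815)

0.267; consistent

A dihybrid F₂ with independent assortment and complete dominance at both loci gives a 9:3:3:1 phenotypic ratio.
The 9:3:3:1 ratio has 16 parts, so with N = 333 the expected counts are:
  feathered-shank pea-comb: 333 × 9/16 = 187.3125
  feathered-shank single-comb: 333 × 3/16 = 62.4375
  clean-shank pea-comb: 333 × 3/16 = 62.4375
  clean-shank single-comb: 333 × 1/16 = 20.8125
χ² = Σ (O − E)² / E
  feathered-shank pea-comb: (185 − 187.3125)² / 187.3125 = 0.0285
  feathered-shank single-comb: (66 − 62.4375)² / 62.4375 = 0.2033
  clean-shank pea-comb: (61 − 62.4375)² / 62.4375 = 0.0331
  clean-shank single-comb: (21 − 20.8125)² / 20.8125 = 0.0017
χ² = 0.0285 + 0.2033 + 0.0331 + 0.0017 = 0.2666 ≈ 0.267
Degrees of freedom = 4 − 1 = 3; critical value at α = 0.05 is 7.815.
Since 0.267 < 7.815, we fail to reject the null hypothesis — the data are consistent with the 9:3:3:1 ratio.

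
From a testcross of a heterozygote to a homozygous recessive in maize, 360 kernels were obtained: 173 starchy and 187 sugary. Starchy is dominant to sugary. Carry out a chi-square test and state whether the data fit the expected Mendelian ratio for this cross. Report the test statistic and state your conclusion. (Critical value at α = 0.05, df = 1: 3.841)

A testcross of a heterozygote (Aa × aa) gives a 1:1 phenotypic ratio.
The 1:1 ratio has 2 parts, so with N = 360 the expected counts are:
  starchy: 360 × 1/2 = 180
  sugary: 360 × 1/2 = 180
χ² = Σ (O − E)² / E
  starchy: (173 − 180)² / 180 = 0.2722
  sugary: (187 − 180)² / 180 = 0.2722
χ² = 0.2722 + 0.2722 = 0.5444 ≈ 0.544
Degrees of freedom = 2 − 1 = 1; critical value at α = 0.05 is 3.841.
Since 0.544 < 3.841, we fail to reject the null hypothesis — the data are consistent with the 1:1 ratio.

0.544; consistent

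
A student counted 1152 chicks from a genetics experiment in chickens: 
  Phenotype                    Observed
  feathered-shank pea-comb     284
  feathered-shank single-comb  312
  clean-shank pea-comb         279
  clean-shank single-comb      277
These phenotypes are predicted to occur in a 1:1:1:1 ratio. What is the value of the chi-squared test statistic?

2.757

Expected counts for N = 1152 under a 1:1:1:1 ratio (total parts = 4):
  feathered-shank pea-comb: 1152 × 1/4 = 288
  feathered-shank single-comb: 1152 × 1/4 = 288
  clean-shank pea-comb: 1152 × 1/4 = 288
  clean-shank single-comb: 1152 × 1/4 = 288
χ² = Σ (O − E)² / E
  feathered-shank pea-comb: (284 − 288)² / 288 = 0.0556
  feathered-shank single-comb: (312 − 288)² / 288 = 2.0000
  clean-shank pea-comb: (279 − 288)² / 288 = 0.2812
  clean-shank single-comb: (277 − 288)² / 288 = 0.4201
χ² = 0.0556 + 2.0000 + 0.2812 + 0.4201 = 2.7569 ≈ 2.757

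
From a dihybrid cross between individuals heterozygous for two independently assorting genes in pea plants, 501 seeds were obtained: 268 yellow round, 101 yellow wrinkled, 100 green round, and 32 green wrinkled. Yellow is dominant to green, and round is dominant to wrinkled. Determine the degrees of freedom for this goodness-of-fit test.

A dihybrid F₂ with independent assortment and complete dominance at both loci gives a 9:3:3:1 phenotypic ratio.
A goodness-of-fit test with 4 phenotype classes has df = 4 − 1 = 3.

3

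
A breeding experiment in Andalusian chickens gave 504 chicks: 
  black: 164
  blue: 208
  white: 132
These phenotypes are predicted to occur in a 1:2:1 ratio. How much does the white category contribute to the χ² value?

0.286

Under the 1:2:1 hypothesis (Σ ratio = 4, N = 504):
  black: 504 × 1/4 = 126
  blue: 504 × 2/4 = 252
  white: 504 × 1/4 = 126
Contribution of white: (132 − 126)² / 126 = 0.2857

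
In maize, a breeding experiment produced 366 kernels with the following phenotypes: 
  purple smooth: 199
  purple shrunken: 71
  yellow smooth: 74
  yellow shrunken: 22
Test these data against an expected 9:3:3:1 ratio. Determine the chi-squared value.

The 9:3:3:1 ratio has 16 parts, so with N = 366 the expected counts are:
  purple smooth: 366 × 9/16 = 205.875
  purple shrunken: 366 × 3/16 = 68.625
  yellow smooth: 366 × 3/16 = 68.625
  yellow shrunken: 366 × 1/16 = 22.875
χ² = Σ (O − E)² / E
  purple smooth: (199 − 205.875)² / 205.875 = 0.2296
  purple shrunken: (71 − 68.625)² / 68.625 = 0.0822
  yellow smooth: (74 − 68.625)² / 68.625 = 0.4210
  yellow shrunken: (22 − 22.875)² / 22.875 = 0.0335
χ² = 0.2296 + 0.0822 + 0.4210 + 0.0335 = 0.7663 ≈ 0.766

0.766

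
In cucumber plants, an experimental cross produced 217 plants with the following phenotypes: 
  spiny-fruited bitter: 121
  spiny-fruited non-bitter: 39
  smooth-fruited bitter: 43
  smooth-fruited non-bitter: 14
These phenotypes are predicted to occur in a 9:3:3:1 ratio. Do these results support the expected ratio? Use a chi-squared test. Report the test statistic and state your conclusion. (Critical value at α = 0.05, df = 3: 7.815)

Expected counts for N = 217 under a 9:3:3:1 ratio (total parts = 16):
  spiny-fruited bitter: 217 × 9/16 = 122.0625
  spiny-fruited non-bitter: 217 × 3/16 = 40.6875
  smooth-fruited bitter: 217 × 3/16 = 40.6875
  smooth-fruited non-bitter: 217 × 1/16 = 13.5625
χ² = Σ (O − E)² / E
  spiny-fruited bitter: (121 − 122.0625)² / 122.0625 = 0.0092
  spiny-fruited non-bitter: (39 − 40.6875)² / 40.6875 = 0.0700
  smooth-fruited bitter: (43 − 40.6875)² / 40.6875 = 0.1314
  smooth-fruited non-bitter: (14 − 13.5625)² / 13.5625 = 0.0141
χ² = 0.0092 + 0.0700 + 0.1314 + 0.0141 = 0.2247 ≈ 0.225
Degrees of freedom = 4 − 1 = 3; critical value at α = 0.05 is 7.815.
Since 0.225 < 7.815, we fail to reject the null hypothesis — the data are consistent with the 9:3:3:1 ratio.

0.225; consistent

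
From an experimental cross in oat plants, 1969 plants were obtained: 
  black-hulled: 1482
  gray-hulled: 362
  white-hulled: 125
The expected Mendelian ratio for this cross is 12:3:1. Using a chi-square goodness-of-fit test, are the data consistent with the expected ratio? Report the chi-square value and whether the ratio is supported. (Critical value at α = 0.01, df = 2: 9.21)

Under the 12:3:1 hypothesis (Σ ratio = 16, N = 1969):
  black-hulled: 1969 × 12/16 = 1476.75
  gray-hulled: 1969 × 3/16 = 369.1875
  white-hulled: 1969 × 1/16 = 123.0625
χ² = Σ (O − E)² / E
  black-hulled: (1482 − 1476.75)² / 1476.75 = 0.0187
  gray-hulled: (362 − 369.1875)² / 369.1875 = 0.1399
  white-hulled: (125 − 123.0625)² / 123.0625 = 0.0305
χ² = 0.0187 + 0.1399 + 0.0305 = 0.1891 ≈ 0.189
Degrees of freedom = 3 − 1 = 2; critical value at α = 0.01 is 9.21.
Since 0.189 < 9.21, we fail to reject the null hypothesis — the data are consistent with the 12:3:1 ratio.

0.189; consistent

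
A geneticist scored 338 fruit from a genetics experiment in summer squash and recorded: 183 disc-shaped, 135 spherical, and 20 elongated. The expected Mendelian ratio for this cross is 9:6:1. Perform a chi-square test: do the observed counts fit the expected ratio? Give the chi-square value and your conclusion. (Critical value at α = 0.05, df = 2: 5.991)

The 9:6:1 ratio has 16 parts, so with N = 338 the expected counts are:
  disc-shaped: 338 × 9/16 = 190.125
  spherical: 338 × 6/16 = 126.75
  elongated: 338 × 1/16 = 21.125
χ² = Σ (O − E)² / E
  disc-shaped: (183 − 190.125)² / 190.125 = 0.2670
  spherical: (135 − 126.75)² / 126.75 = 0.5370
  elongated: (20 − 21.125)² / 21.125 = 0.0599
χ² = 0.2670 + 0.5370 + 0.0599 = 0.8639 ≈ 0.864
Degrees of freedom = 3 − 1 = 2; critical value at α = 0.05 is 5.991.
Since 0.864 < 5.991, we fail to reject the null hypothesis — the data are consistent with the 9:6:1 ratio.

0.864; consistent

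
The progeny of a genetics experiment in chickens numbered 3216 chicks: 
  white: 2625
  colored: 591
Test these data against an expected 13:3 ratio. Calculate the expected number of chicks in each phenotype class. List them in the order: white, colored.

Under the 13:3 hypothesis (Σ ratio = 16, N = 3216):
  white: 3216 × 13/16 = 2613
  colored: 3216 × 3/16 = 603

2613, 603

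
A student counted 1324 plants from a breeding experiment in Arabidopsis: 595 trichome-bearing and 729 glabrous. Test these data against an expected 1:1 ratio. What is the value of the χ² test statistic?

Total ratio parts = 2. Expected numbers out of 1324:
  trichome-bearing: 1324 × 1/2 = 662
  glabrous: 1324 × 1/2 = 662
χ² = Σ (O − E)² / E
  trichome-bearing: (595 − 662)² / 662 = 6.7810
  glabrous: (729 − 662)² / 662 = 6.7810
χ² = 6.7810 + 6.7810 = 13.562

13.562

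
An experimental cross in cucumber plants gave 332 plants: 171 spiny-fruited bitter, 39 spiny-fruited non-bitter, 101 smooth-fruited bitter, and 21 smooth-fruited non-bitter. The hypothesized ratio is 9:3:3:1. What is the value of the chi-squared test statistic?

34.137

Under the 9:3:3:1 hypothesis (Σ ratio = 16, N = 332):
  spiny-fruited bitter: 332 × 9/16 = 186.75
  spiny-fruited non-bitter: 332 × 3/16 = 62.25
  smooth-fruited bitter: 332 × 3/16 = 62.25
  smooth-fruited non-bitter: 332 × 1/16 = 20.75
χ² = Σ (O − E)² / E
  spiny-fruited bitter: (171 − 186.75)² / 186.75 = 1.3283
  spiny-fruited non-bitter: (39 − 62.25)² / 62.25 = 8.6837
  smooth-fruited bitter: (101 − 62.25)² / 62.25 = 24.1215
  smooth-fruited non-bitter: (21 − 20.75)² / 20.75 = 0.0030
χ² = 1.3283 + 8.6837 + 24.1215 + 0.0030 = 34.1365 ≈ 34.137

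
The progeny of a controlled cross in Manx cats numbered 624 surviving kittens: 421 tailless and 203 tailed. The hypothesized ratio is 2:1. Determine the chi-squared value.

0.180

Expected counts for N = 624 under a 2:1 ratio (total parts = 3):
  tailless: 624 × 2/3 = 416
  tailed: 624 × 1/3 = 208
χ² = Σ (O − E)² / E
  tailless: (421 − 416)² / 416 = 0.0601
  tailed: (203 − 208)² / 208 = 0.1202
χ² = 0.0601 + 0.1202 = 0.1803 ≈ 0.180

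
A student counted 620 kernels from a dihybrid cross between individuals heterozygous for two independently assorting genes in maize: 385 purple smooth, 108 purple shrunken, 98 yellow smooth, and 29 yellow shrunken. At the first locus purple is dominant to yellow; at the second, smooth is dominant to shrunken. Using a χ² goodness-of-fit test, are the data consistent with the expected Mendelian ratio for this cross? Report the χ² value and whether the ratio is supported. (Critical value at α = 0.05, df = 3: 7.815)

A dihybrid F₂ with independent assortment and complete dominance at both loci gives a 9:3:3:1 phenotypic ratio.
The 9:3:3:1 ratio has 16 parts, so with N = 620 the expected counts are:
  purple smooth: 620 × 9/16 = 348.75
  purple shrunken: 620 × 3/16 = 116.25
  yellow smooth: 620 × 3/16 = 116.25
  yellow shrunken: 620 × 1/16 = 38.75
χ² = Σ (O − E)² / E
  purple smooth: (385 − 348.75)² / 348.75 = 3.7679
  purple shrunken: (108 − 116.25)² / 116.25 = 0.5855
  yellow smooth: (98 − 116.25)² / 116.25 = 2.8651
  yellow shrunken: (29 − 38.75)² / 38.75 = 2.4532
χ² = 3.7679 + 0.5855 + 2.8651 + 2.4532 = 9.6717 ≈ 9.672
Degrees of freedom = 4 − 1 = 3; critical value at α = 0.05 is 7.815.
Since 9.672 > 7.815, we reject the null hypothesis — the data do not fit the 9:3:3:1 ratio.

9.672; not consistent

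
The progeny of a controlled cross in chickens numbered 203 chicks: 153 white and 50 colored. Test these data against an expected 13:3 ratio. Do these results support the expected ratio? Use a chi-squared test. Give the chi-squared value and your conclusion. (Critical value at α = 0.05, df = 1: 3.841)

4.608; not consistent

Under the 13:3 hypothesis (Σ ratio = 16, N = 203):
  white: 203 × 13/16 = 164.9375
  colored: 203 × 3/16 = 38.0625
χ² = Σ (O − E)² / E
  white: (153 − 164.9375)² / 164.9375 = 0.8640
  colored: (50 − 38.0625)² / 38.0625 = 3.7439
χ² = 0.8640 + 3.7439 = 4.6079 ≈ 4.608
Degrees of freedom = 2 − 1 = 1; critical value at α = 0.05 is 3.841.
Since 4.608 > 3.841, we reject the null hypothesis — the data do not fit the 13:3 ratio.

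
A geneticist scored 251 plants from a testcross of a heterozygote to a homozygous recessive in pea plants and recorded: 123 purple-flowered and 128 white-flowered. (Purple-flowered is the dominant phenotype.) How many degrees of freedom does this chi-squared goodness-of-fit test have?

1

A testcross of a heterozygote (Aa × aa) gives a 1:1 phenotypic ratio.
A goodness-of-fit test with 2 phenotype classes has df = 2 − 1 = 1.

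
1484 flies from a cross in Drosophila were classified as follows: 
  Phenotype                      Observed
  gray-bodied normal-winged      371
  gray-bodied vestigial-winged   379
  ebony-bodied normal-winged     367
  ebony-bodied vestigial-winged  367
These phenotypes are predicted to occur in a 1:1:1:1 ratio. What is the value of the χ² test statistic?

Under the 1:1:1:1 hypothesis (Σ ratio = 4, N = 1484):
  gray-bodied normal-winged: 1484 × 1/4 = 371
  gray-bodied vestigial-winged: 1484 × 1/4 = 371
  ebony-bodied normal-winged: 1484 × 1/4 = 371
  ebony-bodied vestigial-winged: 1484 × 1/4 = 371
χ² = Σ (O − E)² / E
  gray-bodied normal-winged: (371 − 371)² / 371 = 0.0000
  gray-bodied vestigial-winged: (379 − 371)² / 371 = 0.1725
  ebony-bodied normal-winged: (367 − 371)² / 371 = 0.0431
  ebony-bodied vestigial-winged: (367 − 371)² / 371 = 0.0431
χ² = 0.0000 + 0.1725 + 0.0431 + 0.0431 = 0.2587 ≈ 0.259

0.259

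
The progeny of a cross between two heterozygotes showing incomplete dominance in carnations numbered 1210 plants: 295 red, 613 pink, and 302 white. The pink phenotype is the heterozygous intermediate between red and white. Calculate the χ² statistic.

0.293

With incomplete dominance, a heterozygote × heterozygote cross gives a 1:2:1 phenotypic ratio.
The 1:2:1 ratio has 4 parts, so with N = 1210 the expected counts are:
  red: 1210 × 1/4 = 302.5
  pink: 1210 × 2/4 = 605
  white: 1210 × 1/4 = 302.5
χ² = Σ (O − E)² / E
  red: (295 − 302.5)² / 302.5 = 0.1860
  pink: (613 − 605)² / 605 = 0.1058
  white: (302 − 302.5)² / 302.5 = 0.0008
χ² = 0.1860 + 0.1058 + 0.0008 = 0.2926 ≈ 0.293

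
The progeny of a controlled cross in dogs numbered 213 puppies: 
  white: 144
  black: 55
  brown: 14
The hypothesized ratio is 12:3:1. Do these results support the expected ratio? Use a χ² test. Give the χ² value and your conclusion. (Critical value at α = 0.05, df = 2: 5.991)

Total ratio parts = 16. Expected numbers out of 213:
  white: 213 × 12/16 = 159.75
  black: 213 × 3/16 = 39.9375
  brown: 213 × 1/16 = 13.3125
χ² = Σ (O − E)² / E
  white: (144 − 159.75)² / 159.75 = 1.5528
  black: (55 − 39.9375)² / 39.9375 = 5.6808
  brown: (14 − 13.3125)² / 13.3125 = 0.0355
χ² = 1.5528 + 5.6808 + 0.0355 = 7.2691 ≈ 7.269
Degrees of freedom = 3 − 1 = 2; critical value at α = 0.05 is 5.991.
Since 7.269 > 5.991, we reject the null hypothesis — the data do not fit the 12:3:1 ratio.

7.269; not consistent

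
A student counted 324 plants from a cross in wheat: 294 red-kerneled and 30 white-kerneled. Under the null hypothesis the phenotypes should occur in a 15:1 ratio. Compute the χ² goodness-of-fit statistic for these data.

Under the 15:1 hypothesis (Σ ratio = 16, N = 324):
  red-kerneled: 324 × 15/16 = 303.75
  white-kerneled: 324 × 1/16 = 20.25
χ² = Σ (O − E)² / E
  red-kerneled: (294 − 303.75)² / 303.75 = 0.3130
  white-kerneled: (30 − 20.25)² / 20.25 = 4.6944
χ² = 0.3130 + 4.6944 = 5.0074 ≈ 5.007

5.007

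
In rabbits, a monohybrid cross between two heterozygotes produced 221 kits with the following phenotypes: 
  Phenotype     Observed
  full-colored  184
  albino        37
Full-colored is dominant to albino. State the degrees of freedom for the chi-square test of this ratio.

For a monohybrid cross between heterozygotes with complete dominance, the expected phenotypic ratio is 3:1.
A goodness-of-fit test with 2 phenotype classes has df = 2 − 1 = 1.

1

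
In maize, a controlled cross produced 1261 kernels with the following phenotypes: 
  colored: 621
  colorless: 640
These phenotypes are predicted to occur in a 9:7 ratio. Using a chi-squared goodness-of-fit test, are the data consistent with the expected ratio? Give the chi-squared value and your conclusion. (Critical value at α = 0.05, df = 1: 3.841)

Under the 9:7 hypothesis (Σ ratio = 16, N = 1261):
  colored: 1261 × 9/16 = 709.3125
  colorless: 1261 × 7/16 = 551.6875
χ² = Σ (O − E)² / E
  colored: (621 − 709.3125)² / 709.3125 = 10.9953
  colorless: (640 − 551.6875)² / 551.6875 = 14.1368
χ² = 10.9953 + 14.1368 = 25.1321 ≈ 25.132
Degrees of freedom = 2 − 1 = 1; critical value at α = 0.05 is 3.841.
Since 25.132 > 3.841, we reject the null hypothesis — the data do not fit the 9:7 ratio.

25.132; not consistent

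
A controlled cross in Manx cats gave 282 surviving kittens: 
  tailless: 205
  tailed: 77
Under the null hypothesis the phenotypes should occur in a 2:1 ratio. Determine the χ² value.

4.612

Expected counts for N = 282 under a 2:1 ratio (total parts = 3):
  tailless: 282 × 2/3 = 188
  tailed: 282 × 1/3 = 94
χ² = Σ (O − E)² / E
  tailless: (205 − 188)² / 188 = 1.5372
  tailed: (77 − 94)² / 94 = 3.0745
χ² = 1.5372 + 3.0745 = 4.6117 ≈ 4.612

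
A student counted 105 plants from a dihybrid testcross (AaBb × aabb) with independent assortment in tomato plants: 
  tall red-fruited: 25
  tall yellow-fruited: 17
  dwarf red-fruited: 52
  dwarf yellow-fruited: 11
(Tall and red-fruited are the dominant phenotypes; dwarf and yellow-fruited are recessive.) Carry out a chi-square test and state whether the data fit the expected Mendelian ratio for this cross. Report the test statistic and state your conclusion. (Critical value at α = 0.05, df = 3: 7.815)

37.438; not consistent

A dihybrid testcross with independent assortment gives a 1:1:1:1 ratio.
Total ratio parts = 4. Expected numbers out of 105:
  tall red-fruited: 105 × 1/4 = 26.25
  tall yellow-fruited: 105 × 1/4 = 26.25
  dwarf red-fruited: 105 × 1/4 = 26.25
  dwarf yellow-fruited: 105 × 1/4 = 26.25
χ² = Σ (O − E)² / E
  tall red-fruited: (25 − 26.25)² / 26.25 = 0.0595
  tall yellow-fruited: (17 − 26.25)² / 26.25 = 3.2595
  dwarf red-fruited: (52 − 26.25)² / 26.25 = 25.2595
  dwarf yellow-fruited: (11 − 26.25)² / 26.25 = 8.8595
χ² = 0.0595 + 3.2595 + 25.2595 + 8.8595 = 37.438
Degrees of freedom = 4 − 1 = 3; critical value at α = 0.05 is 7.815.
Since 37.438 > 7.815, we reject the null hypothesis — the data do not fit the 1:1:1:1 ratio.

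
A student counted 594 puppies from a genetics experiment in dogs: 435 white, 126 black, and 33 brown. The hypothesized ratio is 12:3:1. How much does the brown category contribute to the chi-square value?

0.458

Expected counts for N = 594 under a 12:3:1 ratio (total parts = 16):
  white: 594 × 12/16 = 445.5
  black: 594 × 3/16 = 111.375
  brown: 594 × 1/16 = 37.125
Contribution of brown: (33 − 37.125)² / 37.125 = 0.4583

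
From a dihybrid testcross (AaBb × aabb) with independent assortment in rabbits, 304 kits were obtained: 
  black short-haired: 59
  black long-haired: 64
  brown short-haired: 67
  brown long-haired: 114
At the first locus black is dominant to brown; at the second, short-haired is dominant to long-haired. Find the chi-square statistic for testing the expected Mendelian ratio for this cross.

A dihybrid testcross with independent assortment gives a 1:1:1:1 ratio.
Expected counts for N = 304 under a 1:1:1:1 ratio (total parts = 4):
  black short-haired: 304 × 1/4 = 76
  black long-haired: 304 × 1/4 = 76
  brown short-haired: 304 × 1/4 = 76
  brown long-haired: 304 × 1/4 = 76
χ² = Σ (O − E)² / E
  black short-haired: (59 − 76)² / 76 = 3.8026
  black long-haired: (64 − 76)² / 76 = 1.8947
  brown short-haired: (67 − 76)² / 76 = 1.0658
  brown long-haired: (114 − 76)² / 76 = 19.0000
χ² = 3.8026 + 1.8947 + 1.0658 + 19.0000 = 25.7631 ≈ 25.763

25.763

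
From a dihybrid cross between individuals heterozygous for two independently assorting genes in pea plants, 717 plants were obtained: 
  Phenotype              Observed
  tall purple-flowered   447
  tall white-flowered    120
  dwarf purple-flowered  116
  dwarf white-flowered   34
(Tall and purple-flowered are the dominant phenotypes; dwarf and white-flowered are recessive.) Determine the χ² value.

11.420

A dihybrid F₂ with independent assortment and complete dominance at both loci gives a 9:3:3:1 phenotypic ratio.
Total ratio parts = 16. Expected numbers out of 717:
  tall purple-flowered: 717 × 9/16 = 403.3125
  tall white-flowered: 717 × 3/16 = 134.4375
  dwarf purple-flowered: 717 × 3/16 = 134.4375
  dwarf white-flowered: 717 × 1/16 = 44.8125
χ² = Σ (O − E)² / E
  tall purple-flowered: (447 − 403.3125)² / 403.3125 = 4.7323
  tall white-flowered: (120 − 134.4375)² / 134.4375 = 1.5505
  dwarf purple-flowered: (116 − 134.4375)² / 134.4375 = 2.5286
  dwarf white-flowered: (34 − 44.8125)² / 44.8125 = 2.6089
χ² = 4.7323 + 1.5505 + 2.5286 + 2.6089 = 11.4203 ≈ 11.420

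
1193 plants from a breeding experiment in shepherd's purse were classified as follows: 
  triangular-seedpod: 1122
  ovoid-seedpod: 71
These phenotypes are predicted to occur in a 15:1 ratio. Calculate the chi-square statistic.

Total ratio parts = 16. Expected numbers out of 1193:
  triangular-seedpod: 1193 × 15/16 = 1118.4375
  ovoid-seedpod: 1193 × 1/16 = 74.5625
χ² = Σ (O − E)² / E
  triangular-seedpod: (1122 − 1118.4375)² / 1118.4375 = 0.0113
  ovoid-seedpod: (71 − 74.5625)² / 74.5625 = 0.1702
χ² = 0.0113 + 0.1702 = 0.1815 ≈ 0.182

0.182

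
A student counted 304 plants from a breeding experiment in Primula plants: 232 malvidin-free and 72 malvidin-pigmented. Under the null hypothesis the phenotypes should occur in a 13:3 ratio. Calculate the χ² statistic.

4.858

Under the 13:3 hypothesis (Σ ratio = 16, N = 304):
  malvidin-free: 304 × 13/16 = 247
  malvidin-pigmented: 304 × 3/16 = 57
χ² = Σ (O − E)² / E
  malvidin-free: (232 − 247)² / 247 = 0.9109
  malvidin-pigmented: (72 − 57)² / 57 = 3.9474
χ² = 0.9109 + 3.9474 = 4.8583 ≈ 4.858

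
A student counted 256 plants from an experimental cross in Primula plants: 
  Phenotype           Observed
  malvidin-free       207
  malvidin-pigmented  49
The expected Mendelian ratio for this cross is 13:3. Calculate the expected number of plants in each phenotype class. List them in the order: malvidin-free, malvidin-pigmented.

208, 48

Under the 13:3 hypothesis (Σ ratio = 16, N = 256):
  malvidin-free: 256 × 13/16 = 208
  malvidin-pigmented: 256 × 3/16 = 48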